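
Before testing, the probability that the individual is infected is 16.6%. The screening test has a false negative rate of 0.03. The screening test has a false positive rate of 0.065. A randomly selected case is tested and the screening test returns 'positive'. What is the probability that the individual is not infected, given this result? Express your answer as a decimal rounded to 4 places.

P(¬H | E) ≈ 0.2519

Let H be the event that the individual is infected. P(H) = 0.166, so P(¬H) = 0.834. With E the 'positive' result, P(E|H) = 0.97 and P(E|¬H) = 0.065.
P(E) = 0.97·0.166 + 0.065·0.834 = 0.16102 + 0.054210 = 0.21523.
By Bayes' theorem, P(H|E) = 0.16102 / 0.21523 = 0.7481. Hence P(¬H|E) = 1 − 0.7481 = 0.2519.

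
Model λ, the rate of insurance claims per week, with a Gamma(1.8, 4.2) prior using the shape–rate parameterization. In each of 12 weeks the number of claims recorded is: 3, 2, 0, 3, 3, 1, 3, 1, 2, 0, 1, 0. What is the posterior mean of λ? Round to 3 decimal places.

Total count ∑xᵢ = 19 over n = 12 weeks.
Gamma is conjugate to the Poisson likelihood: posterior is Gamma(shape = 1.8+19 = 20.8, rate = 4.2+12 = 16.2).
E[λ | data] = 20.8/16.2 = 1.284.

Posterior mean ≈ 1.284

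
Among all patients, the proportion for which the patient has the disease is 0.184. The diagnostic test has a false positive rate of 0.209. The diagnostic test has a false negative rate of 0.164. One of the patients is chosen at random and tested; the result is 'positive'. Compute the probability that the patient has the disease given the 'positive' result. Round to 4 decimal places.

P(H | E) ≈ 0.4742

Let H be the event that the patient has the disease. P(H) = 0.184, so P(¬H) = 0.816. With E the 'positive' result, P(E|H) = 0.836 and P(E|¬H) = 0.209.
P(E) = 0.836·0.184 + 0.209·0.816 = 0.15382 + 0.17054 = 0.32437.
By Bayes' theorem, P(H|E) = 0.15382 / 0.32437 = 0.4742.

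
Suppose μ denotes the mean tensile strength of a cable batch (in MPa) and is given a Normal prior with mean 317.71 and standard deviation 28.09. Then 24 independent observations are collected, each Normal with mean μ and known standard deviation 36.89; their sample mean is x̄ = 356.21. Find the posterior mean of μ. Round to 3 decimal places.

With known σ, the Normal prior is conjugate. Weight on the data is w = (n/σ²)/(n/σ² + 1/τ₀²) = 0.0176357/(0.0176357+0.00126735) = 0.93296.
Posterior mean = w·x̄ + (1−w)·μ₀ = 0.93296·356.21 + 0.067045·317.71 = 353.629.

Posterior mean ≈ 353.629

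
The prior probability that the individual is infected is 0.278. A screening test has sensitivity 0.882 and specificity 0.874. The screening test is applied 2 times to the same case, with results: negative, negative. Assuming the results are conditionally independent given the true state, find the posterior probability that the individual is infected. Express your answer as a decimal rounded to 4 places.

Let H be the event that the individual is infected; start with P(H) = 0.278. P('positive'|H) = 0.882, P('positive'|¬H) = 0.126.
Update on result 1 ('negative'): P(H) ← 0.118·0.2780 / (0.118·0.2780 + 0.874·0.7220) = 0.032804/0.66383 = 0.0494.
Update on result 2 ('negative'): P(H) ← 0.118·0.0494 / (0.118·0.0494 + 0.874·0.9506) = 0.0058311/0.83664 = 0.0070.

Posterior P(H) ≈ 0.0070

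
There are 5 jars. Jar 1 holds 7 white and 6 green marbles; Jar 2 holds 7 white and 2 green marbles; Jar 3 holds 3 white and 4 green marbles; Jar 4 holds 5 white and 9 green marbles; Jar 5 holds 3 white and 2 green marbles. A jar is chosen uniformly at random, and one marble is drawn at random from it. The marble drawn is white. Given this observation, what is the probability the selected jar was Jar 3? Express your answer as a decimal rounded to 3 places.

Posterior probability ≈ 0.159

Tabulate prior·likelihood by source: [1] prior 0.2, lik 0.5385, product 0.1077; [2] prior 0.2, lik 0.7778, product 0.1556; [3] prior 0.2, lik 0.4286, product 0.08571; [4] prior 0.2, lik 0.3571, product 0.07143; [5] prior 0.2, lik 0.6, product 0.1200.
Normalizing constant = 0.54039; the posterior for Jar 3 is its product over the sum, 0.08571/0.54039 = 0.159.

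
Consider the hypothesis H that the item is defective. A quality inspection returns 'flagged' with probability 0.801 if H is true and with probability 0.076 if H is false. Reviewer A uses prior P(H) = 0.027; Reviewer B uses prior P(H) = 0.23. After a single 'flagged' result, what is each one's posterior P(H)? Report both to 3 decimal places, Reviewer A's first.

Reviewer A: 0.226; Reviewer B: 0.759

P('+'|H) = 0.801, P('+'|¬H) = 0.076.
Reviewer A: numerator 0.801·0.027 = 0.021627; evidence = 0.021627+0.076·0.973 = 0.095575; posterior = 0.226.
Reviewer B: numerator 0.801·0.23 = 0.18423; evidence = 0.18423+0.076·0.77 = 0.24275; posterior = 0.759.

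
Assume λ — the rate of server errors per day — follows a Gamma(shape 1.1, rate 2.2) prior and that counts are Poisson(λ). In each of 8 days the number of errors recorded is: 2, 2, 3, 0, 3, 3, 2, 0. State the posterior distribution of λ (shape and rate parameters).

Total count ∑xᵢ = 15 over n = 8 days.
Gamma is conjugate to the Poisson likelihood: posterior is Gamma(shape = 1.1+15 = 16.1, rate = 2.2+8 = 10.2).

Posterior: Gamma(shape=16.1, rate=10.2)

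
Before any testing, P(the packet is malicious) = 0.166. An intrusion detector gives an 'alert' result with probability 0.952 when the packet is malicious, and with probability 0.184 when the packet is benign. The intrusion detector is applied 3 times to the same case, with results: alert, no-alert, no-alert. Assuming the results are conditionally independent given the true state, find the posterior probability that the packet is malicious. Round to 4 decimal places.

Let H be the event that the packet is malicious; start with P(H) = 0.166. P('alert'|H) = 0.952, P('alert'|¬H) = 0.184.
Update on result 1 ('alert'): P(H) ← 0.952·0.1660 / (0.952·0.1660 + 0.184·0.8340) = 0.15803/0.31149 = 0.5073.
Update on result 2 ('no-alert'): P(H) ← 0.048·0.5073 / (0.048·0.5073 + 0.816·0.4927) = 0.024353/0.42636 = 0.0571.
Update on result 3 ('no-alert'): P(H) ← 0.048·0.0571 / (0.048·0.0571 + 0.816·0.9429) = 0.0027416/0.77213 = 0.0036.

Posterior P(H) ≈ 0.0036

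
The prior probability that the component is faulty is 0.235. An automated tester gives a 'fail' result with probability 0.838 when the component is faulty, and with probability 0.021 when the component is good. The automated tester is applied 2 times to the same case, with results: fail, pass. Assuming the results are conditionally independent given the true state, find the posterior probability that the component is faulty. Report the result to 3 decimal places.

With H the event that the component is faulty, the joint likelihood of the observed sequence is P(data|H) = 0.838·0.162 = 0.13576 and P(data|¬H) = 0.021·0.979 = 0.020559.
Bayes: P(H|data) = 0.235·0.13576 / (0.235·0.13576 + 0.765·0.020559) = 0.031903/0.047630 = 0.6698.

Posterior P(H) ≈ 0.670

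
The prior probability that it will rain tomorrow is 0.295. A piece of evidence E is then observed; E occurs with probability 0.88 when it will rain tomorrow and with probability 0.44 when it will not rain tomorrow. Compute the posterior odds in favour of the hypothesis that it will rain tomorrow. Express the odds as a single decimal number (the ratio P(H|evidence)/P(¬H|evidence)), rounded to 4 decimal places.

Posterior odds ≈ 0.8369

Prior odds = 0.295/(1−0.295) = 0.41844. In log-odds, ln(0.41844) = -0.87122.
Add log likelihood ratio: ln(2.0000) = 0.69315.
Posterior log-odds = -0.17808, so posterior odds = exp(-0.17808) = 0.83688.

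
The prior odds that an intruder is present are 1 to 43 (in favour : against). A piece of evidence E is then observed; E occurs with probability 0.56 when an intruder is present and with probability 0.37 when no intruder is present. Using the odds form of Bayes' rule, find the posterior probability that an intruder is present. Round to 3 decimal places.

Prior odds = 1/43 = 0.023256.
Likelihood ratio for E = 0.56/0.37 = 1.5135.
Posterior odds = prior odds × LR = 0.035198.
Posterior probability = odds/(1+odds) = 0.035198/1.0352 = 0.034.

Posterior probability ≈ 0.034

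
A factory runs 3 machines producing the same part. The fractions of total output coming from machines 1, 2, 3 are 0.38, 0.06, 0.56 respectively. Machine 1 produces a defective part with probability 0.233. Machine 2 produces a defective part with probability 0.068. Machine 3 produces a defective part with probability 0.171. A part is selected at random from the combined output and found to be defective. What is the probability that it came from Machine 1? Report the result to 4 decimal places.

P(defective|M1) = 0.233; P(defective|M2) = 0.068; P(defective|M3) = 0.171.
Prior × likelihood for each source: 0.38·0.233=0.08854, 0.06·0.068=0.004080, 0.56·0.171=0.09576. Summing gives P(defective) = 0.18838.
P(Machine 1 | defective) = 0.08854 / 0.18838 = 0.4700.

Posterior probability ≈ 0.4700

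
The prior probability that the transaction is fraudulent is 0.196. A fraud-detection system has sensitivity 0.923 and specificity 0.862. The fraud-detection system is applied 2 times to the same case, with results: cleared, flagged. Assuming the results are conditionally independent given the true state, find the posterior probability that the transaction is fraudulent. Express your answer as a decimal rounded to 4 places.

Let H be the event that the transaction is fraudulent; start with P(H) = 0.196. P('flagged'|H) = 0.923, P('flagged'|¬H) = 0.138.
Update on result 1 ('cleared'): P(H) ← 0.077·0.1960 / (0.077·0.1960 + 0.862·0.8040) = 0.015092/0.70814 = 0.0213.
Update on result 2 ('flagged'): P(H) ← 0.923·0.0213 / (0.923·0.0213 + 0.138·0.9787) = 0.019671/0.15473 = 0.1271.

Posterior P(H) ≈ 0.1271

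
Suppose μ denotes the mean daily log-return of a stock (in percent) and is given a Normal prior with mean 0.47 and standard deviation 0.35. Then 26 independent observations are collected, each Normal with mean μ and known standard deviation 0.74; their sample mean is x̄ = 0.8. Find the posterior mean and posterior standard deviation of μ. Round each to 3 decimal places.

Posterior mean ≈ 0.752; posterior SD ≈ 0.134

Prior precision 1/τ₀² = 1/0.35² = 8.16327; data precision n/σ² = 26/0.74² = 47.4799.
Posterior precision = 8.16327 + 47.4799 = 55.6432, giving posterior SD = 1/√55.6432 = 0.134.
Posterior mean = (8.16327·0.47 + 47.4799·0.8) / 55.6432 = 0.752.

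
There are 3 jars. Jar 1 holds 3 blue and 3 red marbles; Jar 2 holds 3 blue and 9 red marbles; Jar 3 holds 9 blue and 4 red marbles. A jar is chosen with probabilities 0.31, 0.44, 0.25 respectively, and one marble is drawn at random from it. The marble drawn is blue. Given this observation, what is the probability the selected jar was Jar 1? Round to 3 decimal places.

P(blue|Jar 1) = 0.5; P(blue|Jar 2) = 0.25; P(blue|Jar 3) = 0.6923.
Prior × likelihood for each source: 0.31·0.5=0.1550, 0.44·0.25=0.1100, 0.25·0.6923=0.1731. Summing gives P(blue) = 0.43808.
P(Jar 1 | blue) = 0.1550 / 0.43808 = 0.354.

Posterior probability ≈ 0.354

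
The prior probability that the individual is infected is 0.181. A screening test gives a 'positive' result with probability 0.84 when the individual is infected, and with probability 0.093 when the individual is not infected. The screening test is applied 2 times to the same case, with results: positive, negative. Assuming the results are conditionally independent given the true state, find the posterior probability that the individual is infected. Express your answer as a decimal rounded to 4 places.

Let H be the event that the individual is infected; start with P(H) = 0.181. P('positive'|H) = 0.84, P('positive'|¬H) = 0.093.
Update on result 1 ('positive'): P(H) ← 0.84·0.1810 / (0.84·0.1810 + 0.093·0.8190) = 0.15204/0.22821 = 0.6662.
Update on result 2 ('negative'): P(H) ← 0.16·0.6662 / (0.16·0.6662 + 0.907·0.3338) = 0.10660/0.40932 = 0.2604.

Posterior P(H) ≈ 0.2604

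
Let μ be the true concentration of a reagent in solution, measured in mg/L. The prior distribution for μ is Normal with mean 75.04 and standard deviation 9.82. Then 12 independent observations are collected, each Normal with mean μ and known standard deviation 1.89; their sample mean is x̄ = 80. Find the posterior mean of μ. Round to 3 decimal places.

Posterior mean ≈ 79.985

With known σ, the Normal prior is conjugate. Weight on the data is w = (n/σ²)/(n/σ² + 1/τ₀²) = 3.35937/(3.35937+0.0103700) = 0.99692.
Posterior mean = w·x̄ + (1−w)·μ₀ = 0.99692·80 + 0.0030774·75.04 = 79.985.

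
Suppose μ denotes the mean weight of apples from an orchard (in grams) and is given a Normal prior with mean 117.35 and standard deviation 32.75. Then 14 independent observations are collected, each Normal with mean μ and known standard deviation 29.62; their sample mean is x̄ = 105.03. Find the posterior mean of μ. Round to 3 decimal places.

Prior precision 1/τ₀² = 1/32.75² = 0.00093235; data precision n/σ² = 14/29.62² = 0.0159572.
Posterior precision = 0.00093235 + 0.0159572 = 0.0168896.
Posterior mean = (0.00093235·117.35 + 0.0159572·105.03) / 0.0168896 = 105.710.

Posterior mean ≈ 105.710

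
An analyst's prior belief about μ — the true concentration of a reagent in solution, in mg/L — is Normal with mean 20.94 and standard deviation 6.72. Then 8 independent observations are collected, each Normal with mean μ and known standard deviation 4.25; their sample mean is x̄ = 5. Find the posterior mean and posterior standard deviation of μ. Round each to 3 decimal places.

Prior precision 1/τ₀² = 1/6.72² = 0.0221443; data precision n/σ² = 8/4.25² = 0.442907.
Posterior precision = 0.0221443 + 0.442907 = 0.465051, giving posterior SD = 1/√0.465051 = 1.466.
Posterior mean = (0.0221443·20.94 + 0.442907·5) / 0.465051 = 5.759.

Posterior mean ≈ 5.759; posterior SD ≈ 1.466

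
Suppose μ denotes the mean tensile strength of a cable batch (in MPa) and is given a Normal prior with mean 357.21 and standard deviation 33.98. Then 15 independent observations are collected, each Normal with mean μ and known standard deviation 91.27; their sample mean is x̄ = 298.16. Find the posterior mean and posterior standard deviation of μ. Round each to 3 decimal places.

With known σ, the Normal prior is conjugate. Weight on the data is w = (n/σ²)/(n/σ² + 1/τ₀²) = 0.00180067/(0.00180067+0.00086607) = 0.67523.
Posterior mean = w·x̄ + (1−w)·μ₀ = 0.67523·298.16 + 0.32477·357.21 = 317.337. Posterior variance = 1/(0.00180067+0.00086607) = 374.989, so SD = 19.365.

Posterior mean ≈ 317.337; posterior SD ≈ 19.365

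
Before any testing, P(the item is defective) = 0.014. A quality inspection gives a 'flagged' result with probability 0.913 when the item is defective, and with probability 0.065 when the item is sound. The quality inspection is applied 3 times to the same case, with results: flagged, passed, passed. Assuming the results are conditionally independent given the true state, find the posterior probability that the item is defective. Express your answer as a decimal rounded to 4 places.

With H the event that the item is defective, the joint likelihood of the observed sequence is P(data|H) = 0.913·0.087·0.087 = 0.0069105 and P(data|¬H) = 0.065·0.935·0.935 = 0.056825.
Bayes: P(H|data) = 0.014·0.0069105 / (0.014·0.0069105 + 0.986·0.056825) = 0.00009675/0.056126 = 0.0017.

Posterior P(H) ≈ 0.0017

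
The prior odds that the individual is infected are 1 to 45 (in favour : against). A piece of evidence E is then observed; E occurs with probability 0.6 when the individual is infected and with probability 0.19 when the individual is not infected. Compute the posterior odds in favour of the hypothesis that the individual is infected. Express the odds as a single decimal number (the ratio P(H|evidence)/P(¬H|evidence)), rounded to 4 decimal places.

Posterior odds ≈ 0.0702

Prior odds = 1/45 = 0.022222. In log-odds, ln(0.022222) = -3.8067.
Add log likelihood ratio: ln(3.1579) = 1.1499.
Posterior log-odds = -2.6568, so posterior odds = exp(-2.6568) = 0.070175.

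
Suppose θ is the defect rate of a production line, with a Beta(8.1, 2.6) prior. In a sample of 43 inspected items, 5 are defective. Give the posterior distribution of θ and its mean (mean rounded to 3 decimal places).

The binomial likelihood is conjugate to the Beta prior: with 5 successes and 38 failures, the posterior is Beta(8.1+5, 2.6+38) = Beta(13.1, 40.6).
E[θ | data] = 13.1/(13.1+40.6) = 0.244.

Posterior: Beta(13.1, 40.6); mean ≈ 0.244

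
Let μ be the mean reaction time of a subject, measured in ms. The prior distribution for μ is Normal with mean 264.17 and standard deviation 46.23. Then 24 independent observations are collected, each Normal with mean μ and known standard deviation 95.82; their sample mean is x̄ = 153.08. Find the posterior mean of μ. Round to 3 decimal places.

Posterior mean ≈ 169.946

With known σ, the Normal prior is conjugate. Weight on the data is w = (n/σ²)/(n/σ² + 1/τ₀²) = 0.00261396/(0.00261396+0.00046790) = 0.84818.
Posterior mean = w·x̄ + (1−w)·μ₀ = 0.84818·153.08 + 0.15182·264.17 = 169.946.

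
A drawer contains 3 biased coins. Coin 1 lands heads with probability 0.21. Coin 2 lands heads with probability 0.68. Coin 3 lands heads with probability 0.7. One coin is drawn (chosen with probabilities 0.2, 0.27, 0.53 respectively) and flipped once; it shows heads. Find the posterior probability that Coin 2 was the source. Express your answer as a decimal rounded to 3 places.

Tabulate prior·likelihood by source: [1] prior 0.2, lik 0.21, product 0.04200; [2] prior 0.27, lik 0.68, product 0.1836; [3] prior 0.53, lik 0.7, product 0.3710.
Normalizing constant = 0.59660; the posterior for Coin 2 is its product over the sum, 0.1836/0.59660 = 0.308.

Posterior probability ≈ 0.308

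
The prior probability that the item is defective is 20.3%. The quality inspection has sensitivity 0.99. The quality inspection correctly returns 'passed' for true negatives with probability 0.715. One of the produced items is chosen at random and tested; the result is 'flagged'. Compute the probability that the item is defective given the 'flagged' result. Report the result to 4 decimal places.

P(H | E) ≈ 0.4694

Write H for 'the item is defective'. Prior odds H:¬H = 0.203/0.797 = 0.25471. For the 'flagged' outcome, the likelihood ratio is 0.99/0.285 = 3.4737.
Posterior odds = 0.25471 × 3.4737 = 0.88477, so P(H|E) = 0.88477/(1+0.88477) = 0.4694.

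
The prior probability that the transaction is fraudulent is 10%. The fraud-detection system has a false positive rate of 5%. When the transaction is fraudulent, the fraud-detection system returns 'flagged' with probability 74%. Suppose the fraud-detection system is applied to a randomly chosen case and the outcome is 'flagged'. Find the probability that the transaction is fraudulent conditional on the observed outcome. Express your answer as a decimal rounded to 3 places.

P(H | E) ≈ 0.622

Let H be the event that the transaction is fraudulent. P(H) = 0.1, so P(¬H) = 0.9. With E the 'flagged' result, P(E|H) = 0.74 and P(E|¬H) = 0.05.
P(E) = 0.74·0.1 + 0.05·0.9 = 0.074000 + 0.045000 = 0.11900.
By Bayes' theorem, P(H|E) = 0.074000 / 0.11900 = 0.622.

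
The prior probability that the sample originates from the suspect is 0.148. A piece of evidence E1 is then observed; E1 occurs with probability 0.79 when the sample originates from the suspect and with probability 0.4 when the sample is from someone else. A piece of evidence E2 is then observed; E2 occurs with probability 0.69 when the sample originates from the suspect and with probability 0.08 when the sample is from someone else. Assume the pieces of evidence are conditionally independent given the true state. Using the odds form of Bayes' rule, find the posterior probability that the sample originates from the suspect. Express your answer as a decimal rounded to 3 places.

Prior odds = 0.148/(1−0.148) = 0.17371. In log-odds, ln(0.17371) = -1.7504.
Add log likelihood ratios: ln(1.9750) + ln(8.6250) = 2.8352.
Posterior log-odds = 1.0849, so posterior odds = exp(1.0849) = 2.9590. Converting, P(H|E) = 2.9590/3.9590 = 0.747.

Posterior probability ≈ 0.747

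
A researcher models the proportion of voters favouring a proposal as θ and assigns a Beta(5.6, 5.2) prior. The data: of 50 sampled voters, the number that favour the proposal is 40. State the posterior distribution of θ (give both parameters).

Posterior: Beta(45.6, 15.2)

Observing 40 successes and 10 failures updates Beta(5.6, 5.2) by adding the success and failure counts to the two shape parameters: α = 5.6+40 = 45.6, β = 5.2+10 = 15.2.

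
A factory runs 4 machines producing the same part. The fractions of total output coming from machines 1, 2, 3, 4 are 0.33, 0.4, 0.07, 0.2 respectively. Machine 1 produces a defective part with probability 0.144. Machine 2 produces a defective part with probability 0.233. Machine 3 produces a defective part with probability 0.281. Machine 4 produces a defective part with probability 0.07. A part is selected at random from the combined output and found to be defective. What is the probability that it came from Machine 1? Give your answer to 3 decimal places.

P(defective|M1) = 0.144; P(defective|M2) = 0.233; P(defective|M3) = 0.281; P(defective|M4) = 0.07.
Prior × likelihood for each source: 0.33·0.144=0.04752, 0.4·0.233=0.09320, 0.07·0.281=0.01967, 0.2·0.07=0.01400. Summing gives P(defective) = 0.17439.
P(Machine 1 | defective) = 0.04752 / 0.17439 = 0.272.

Posterior probability ≈ 0.272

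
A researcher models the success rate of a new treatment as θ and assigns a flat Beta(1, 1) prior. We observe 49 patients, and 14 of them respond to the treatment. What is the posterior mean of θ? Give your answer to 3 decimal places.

Posterior mean ≈ 0.294

The binomial likelihood is conjugate to the Beta prior: with 14 successes and 35 failures, the posterior is Beta(1+14, 1+35) = Beta(15, 36).
Posterior mean = α/(α+β) = 15/51 = 0.294.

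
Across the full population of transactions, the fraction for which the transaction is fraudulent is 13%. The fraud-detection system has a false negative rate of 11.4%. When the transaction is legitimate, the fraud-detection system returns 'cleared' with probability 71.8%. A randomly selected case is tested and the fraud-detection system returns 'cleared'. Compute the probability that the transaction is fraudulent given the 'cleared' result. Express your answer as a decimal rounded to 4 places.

P(H | E) ≈ 0.0232

Let H be the event that the transaction is fraudulent. P(H) = 0.13, so P(¬H) = 0.87. With E the 'cleared' result, P(E|H) = 0.114 and P(E|¬H) = 0.718.
P(E) = 0.114·0.13 + 0.718·0.87 = 0.014820 + 0.62466 = 0.63948.
By Bayes' theorem, P(H|E) = 0.014820 / 0.63948 = 0.0232.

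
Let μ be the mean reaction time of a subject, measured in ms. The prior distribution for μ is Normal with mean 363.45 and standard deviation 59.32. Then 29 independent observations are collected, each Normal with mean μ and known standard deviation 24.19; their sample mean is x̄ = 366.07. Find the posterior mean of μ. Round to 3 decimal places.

Posterior mean ≈ 366.055

With known σ, the Normal prior is conjugate. Weight on the data is w = (n/σ²)/(n/σ² + 1/τ₀²) = 0.0495594/(0.0495594+0.00028418) = 0.99430.
Posterior mean = w·x̄ + (1−w)·μ₀ = 0.99430·366.07 + 0.0057015·363.45 = 366.055.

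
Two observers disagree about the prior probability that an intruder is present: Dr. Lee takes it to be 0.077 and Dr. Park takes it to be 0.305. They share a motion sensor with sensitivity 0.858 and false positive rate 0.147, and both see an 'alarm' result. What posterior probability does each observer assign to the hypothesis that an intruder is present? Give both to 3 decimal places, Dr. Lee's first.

The likelihood ratio for an 'alarm' result is 0.858/0.147 = 5.8367.
Dr. Lee: prior odds 0.077/0.923 = 0.083424; posterior odds 0.48692; posterior probability 0.327.
Dr. Park: prior odds 0.305/0.695 = 0.43885; posterior odds 2.5614; posterior probability 0.719.

Dr. Lee: 0.327; Dr. Park: 0.719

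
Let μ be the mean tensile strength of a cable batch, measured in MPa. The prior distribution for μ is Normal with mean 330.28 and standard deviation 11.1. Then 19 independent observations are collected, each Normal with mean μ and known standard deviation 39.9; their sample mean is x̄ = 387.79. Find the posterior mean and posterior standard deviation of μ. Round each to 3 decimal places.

Prior precision 1/τ₀² = 1/11.1² = 0.00811622; data precision n/σ² = 19/39.9² = 0.0119346.
Posterior precision = 0.00811622 + 0.0119346 = 0.0200508, giving posterior SD = 1/√0.0200508 = 7.062.
Posterior mean = (0.00811622·330.28 + 0.0119346·387.79) / 0.0200508 = 364.511.

Posterior mean ≈ 364.511; posterior SD ≈ 7.062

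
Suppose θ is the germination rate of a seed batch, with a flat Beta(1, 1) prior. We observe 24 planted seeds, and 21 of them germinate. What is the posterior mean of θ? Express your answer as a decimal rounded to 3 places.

Observing 21 successes and 3 failures updates Beta(1, 1) by adding the success and failure counts to the two shape parameters: α = 1+21 = 22, β = 1+3 = 4.
E[θ | data] = 22/(22+4) = 0.846.

Posterior mean ≈ 0.846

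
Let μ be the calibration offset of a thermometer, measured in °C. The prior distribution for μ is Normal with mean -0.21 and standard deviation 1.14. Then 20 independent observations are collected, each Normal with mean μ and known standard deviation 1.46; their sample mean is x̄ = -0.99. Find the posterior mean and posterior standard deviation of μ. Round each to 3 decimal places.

With known σ, the Normal prior is conjugate. Weight on the data is w = (n/σ²)/(n/σ² + 1/τ₀²) = 9.38262/(9.38262+0.769468) = 0.92421.
Posterior mean = w·x̄ + (1−w)·μ₀ = 0.92421·-0.99 + 0.075794·-0.21 = -0.931. Posterior variance = 1/(9.38262+0.769468) = 0.0985019, so SD = 0.314.

Posterior mean ≈ -0.931; posterior SD ≈ 0.314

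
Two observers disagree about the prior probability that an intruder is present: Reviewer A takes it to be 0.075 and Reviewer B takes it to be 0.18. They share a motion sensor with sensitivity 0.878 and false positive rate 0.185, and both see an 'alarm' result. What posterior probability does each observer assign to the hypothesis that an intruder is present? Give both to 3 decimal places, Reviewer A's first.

The likelihood ratio for an 'alarm' result is 0.878/0.185 = 4.7459.
Reviewer A: prior odds 0.075/0.925 = 0.081081; posterior odds 0.38481; posterior probability 0.278.
Reviewer B: prior odds 0.18/0.82 = 0.21951; posterior odds 1.0418; posterior probability 0.510.

Reviewer A: 0.278; Reviewer B: 0.510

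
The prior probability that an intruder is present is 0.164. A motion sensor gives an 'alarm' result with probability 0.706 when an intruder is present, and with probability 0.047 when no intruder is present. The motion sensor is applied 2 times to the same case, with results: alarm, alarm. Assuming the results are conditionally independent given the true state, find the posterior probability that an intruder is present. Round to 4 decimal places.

Let H be the event that an intruder is present; start with P(H) = 0.164. P('alarm'|H) = 0.706, P('alarm'|¬H) = 0.047.
Update on result 1 ('alarm'): P(H) ← 0.706·0.1640 / (0.706·0.1640 + 0.047·0.8360) = 0.11578/0.15508 = 0.7466.
Update on result 2 ('alarm'): P(H) ← 0.706·0.7466 / (0.706·0.7466 + 0.047·0.2534) = 0.52712/0.53903 = 0.9779.

Posterior P(H) ≈ 0.9779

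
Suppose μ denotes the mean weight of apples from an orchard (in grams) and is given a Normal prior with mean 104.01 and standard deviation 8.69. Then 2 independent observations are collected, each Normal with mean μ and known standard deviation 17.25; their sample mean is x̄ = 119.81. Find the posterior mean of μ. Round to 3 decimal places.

Prior precision 1/τ₀² = 1/8.69² = 0.0132422; data precision n/σ² = 2/17.25² = 0.00672128.
Posterior precision = 0.0132422 + 0.00672128 = 0.0199635.
Posterior mean = (0.0132422·104.01 + 0.00672128·119.81) / 0.0199635 = 109.330.

Posterior mean ≈ 109.330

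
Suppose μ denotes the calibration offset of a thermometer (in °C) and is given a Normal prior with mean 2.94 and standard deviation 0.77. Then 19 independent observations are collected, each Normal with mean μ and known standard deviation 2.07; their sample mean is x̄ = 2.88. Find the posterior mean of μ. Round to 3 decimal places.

Prior precision 1/τ₀² = 1/0.77² = 1.68663; data precision n/σ² = 19/2.07² = 4.43418.
Posterior precision = 1.68663 + 4.43418 = 6.12080.
Posterior mean = (1.68663·2.94 + 4.43418·2.88) / 6.12080 = 2.897.

Posterior mean ≈ 2.897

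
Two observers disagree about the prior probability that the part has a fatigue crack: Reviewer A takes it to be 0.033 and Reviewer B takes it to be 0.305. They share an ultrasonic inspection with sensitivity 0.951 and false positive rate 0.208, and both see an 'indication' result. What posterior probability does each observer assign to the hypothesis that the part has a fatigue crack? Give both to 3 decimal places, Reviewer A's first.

Reviewer A: 0.135; Reviewer B: 0.667

The likelihood ratio for an 'indication' result is 0.951/0.208 = 4.5721.
Reviewer A: prior odds 0.033/0.967 = 0.034126; posterior odds 0.15603; posterior probability 0.135.
Reviewer B: prior odds 0.305/0.695 = 0.43885; posterior odds 2.0065; posterior probability 0.667.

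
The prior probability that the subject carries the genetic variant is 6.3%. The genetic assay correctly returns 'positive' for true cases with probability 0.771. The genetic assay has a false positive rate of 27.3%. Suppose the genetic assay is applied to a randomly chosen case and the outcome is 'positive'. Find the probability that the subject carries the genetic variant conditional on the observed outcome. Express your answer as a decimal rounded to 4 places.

P(H | E) ≈ 0.1596

Let H be the event that the subject carries the genetic variant. P(H) = 0.063, so P(¬H) = 0.937. With E the 'positive' result, P(E|H) = 0.771 and P(E|¬H) = 0.273.
P(E) = 0.771·0.063 + 0.273·0.937 = 0.048573 + 0.25580 = 0.30437.
By Bayes' theorem, P(H|E) = 0.048573 / 0.30437 = 0.1596.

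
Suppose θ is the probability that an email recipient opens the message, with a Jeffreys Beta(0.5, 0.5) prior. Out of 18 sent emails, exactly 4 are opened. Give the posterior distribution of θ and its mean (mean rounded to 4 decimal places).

Posterior: Beta(4.5, 14.5); mean ≈ 0.2368

The binomial likelihood is conjugate to the Beta prior: with 4 successes and 14 failures, the posterior is Beta(0.5+4, 0.5+14) = Beta(4.5, 14.5).
Posterior mean = α/(α+β) = 4.5/19 = 0.2368.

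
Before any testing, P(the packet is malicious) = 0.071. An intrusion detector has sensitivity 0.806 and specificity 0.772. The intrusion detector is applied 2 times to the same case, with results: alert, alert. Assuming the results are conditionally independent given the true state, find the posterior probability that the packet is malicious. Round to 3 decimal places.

Posterior P(H) ≈ 0.489

With H the event that the packet is malicious, the joint likelihood of the observed sequence is P(data|H) = 0.806·0.806 = 0.64964 and P(data|¬H) = 0.228·0.228 = 0.051984.
Bayes: P(H|data) = 0.071·0.64964 / (0.071·0.64964 + 0.929·0.051984) = 0.046124/0.094417 = 0.4885.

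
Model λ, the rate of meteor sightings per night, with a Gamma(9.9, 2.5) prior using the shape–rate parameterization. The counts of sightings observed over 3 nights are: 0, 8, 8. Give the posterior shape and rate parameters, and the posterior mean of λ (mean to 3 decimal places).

Posterior: Gamma(shape=25.9, rate=5.5); mean ≈ 4.709

The Poisson likelihood adds the total count to the shape and the number of exposure periods to the rate. Here ∑xᵢ = 16 and n = 3, so shape 9.9→25.9 and rate 2.5→5.5.
E[λ | data] = 25.9/5.5 = 4.709.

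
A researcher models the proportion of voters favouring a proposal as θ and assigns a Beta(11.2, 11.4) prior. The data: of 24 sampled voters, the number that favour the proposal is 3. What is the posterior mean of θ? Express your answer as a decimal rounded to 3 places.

Posterior mean ≈ 0.305

Observing 3 successes and 21 failures updates Beta(11.2, 11.4) by adding the success and failure counts to the two shape parameters: α = 11.2+3 = 14.2, β = 11.4+21 = 32.4.
Posterior mean = α/(α+β) = 14.2/46.6 = 0.305.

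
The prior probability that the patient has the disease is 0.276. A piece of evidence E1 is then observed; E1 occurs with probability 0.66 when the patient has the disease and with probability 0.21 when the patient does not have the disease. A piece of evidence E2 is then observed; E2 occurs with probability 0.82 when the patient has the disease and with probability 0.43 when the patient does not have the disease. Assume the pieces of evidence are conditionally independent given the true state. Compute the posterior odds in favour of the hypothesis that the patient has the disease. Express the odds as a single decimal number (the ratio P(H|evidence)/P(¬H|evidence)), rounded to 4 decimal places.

Prior odds = 0.276/(1−0.276) = 0.38122.
Likelihood ratio for E1 = 0.66/0.21 = 3.1429.
Likelihood ratio for E2 = 0.82/0.43 = 1.9070.
Posterior odds = prior odds × LR₁ × LR₂ = 2.2848.

Posterior odds ≈ 2.2848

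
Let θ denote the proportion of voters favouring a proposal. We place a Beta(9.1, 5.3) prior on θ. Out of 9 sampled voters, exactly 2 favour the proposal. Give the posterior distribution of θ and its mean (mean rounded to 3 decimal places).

The binomial likelihood is conjugate to the Beta prior: with 2 successes and 7 failures, the posterior is Beta(9.1+2, 5.3+7) = Beta(11.1, 12.3).
E[θ | data] = 11.1/(11.1+12.3) = 0.474.

Posterior: Beta(11.1, 12.3); mean ≈ 0.474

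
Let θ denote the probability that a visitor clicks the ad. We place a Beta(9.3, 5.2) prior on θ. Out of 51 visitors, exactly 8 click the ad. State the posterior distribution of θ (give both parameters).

Posterior: Beta(17.3, 48.2)

Observing 8 successes and 43 failures updates Beta(9.3, 5.2) by adding the success and failure counts to the two shape parameters: α = 9.3+8 = 17.3, β = 5.2+43 = 48.2.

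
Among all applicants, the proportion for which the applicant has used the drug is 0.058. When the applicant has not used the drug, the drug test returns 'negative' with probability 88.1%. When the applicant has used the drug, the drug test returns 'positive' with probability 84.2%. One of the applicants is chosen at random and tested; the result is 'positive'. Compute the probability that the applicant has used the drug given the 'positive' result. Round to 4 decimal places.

Let H be the event that the applicant has used the drug. P(H) = 0.058, so P(¬H) = 0.942. With E the 'positive' result, P(E|H) = 0.842 and P(E|¬H) = 0.119.
P(E) = 0.842·0.058 + 0.119·0.942 = 0.048836 + 0.11210 = 0.16093.
By Bayes' theorem, P(H|E) = 0.048836 / 0.16093 = 0.3035.

P(H | E) ≈ 0.3035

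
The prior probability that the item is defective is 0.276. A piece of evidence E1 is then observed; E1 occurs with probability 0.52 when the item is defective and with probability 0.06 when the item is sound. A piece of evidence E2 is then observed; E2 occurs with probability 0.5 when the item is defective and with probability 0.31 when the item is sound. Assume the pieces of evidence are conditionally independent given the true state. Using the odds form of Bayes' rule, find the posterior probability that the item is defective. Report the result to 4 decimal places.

Posterior probability ≈ 0.8420

Prior odds = 0.276/(1−0.276) = 0.38122. In log-odds, ln(0.38122) = -0.96439.
Add log likelihood ratios: ln(8.6667) + ln(1.6129) = 2.6375.
Posterior log-odds = 1.6731, so posterior odds = exp(1.6731) = 5.3288. Converting, P(H|E) = 5.3288/6.3288 = 0.8420.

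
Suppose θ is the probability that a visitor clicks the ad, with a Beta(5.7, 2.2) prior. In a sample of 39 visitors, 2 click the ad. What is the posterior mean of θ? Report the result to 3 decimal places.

Observing 2 successes and 37 failures updates Beta(5.7, 2.2) by adding the success and failure counts to the two shape parameters: α = 5.7+2 = 7.7, β = 2.2+37 = 39.2.
E[θ | data] = 7.7/(7.7+39.2) = 0.164.

Posterior mean ≈ 0.164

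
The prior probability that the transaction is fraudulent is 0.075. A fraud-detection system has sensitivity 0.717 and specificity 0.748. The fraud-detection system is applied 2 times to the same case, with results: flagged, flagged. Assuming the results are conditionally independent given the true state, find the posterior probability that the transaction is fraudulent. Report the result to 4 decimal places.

Posterior P(H) ≈ 0.3963

With H the event that the transaction is fraudulent, the joint likelihood of the observed sequence is P(data|H) = 0.717·0.717 = 0.51409 and P(data|¬H) = 0.252·0.252 = 0.063504.
Bayes: P(H|data) = 0.075·0.51409 / (0.075·0.51409 + 0.925·0.063504) = 0.038557/0.097298 = 0.3963.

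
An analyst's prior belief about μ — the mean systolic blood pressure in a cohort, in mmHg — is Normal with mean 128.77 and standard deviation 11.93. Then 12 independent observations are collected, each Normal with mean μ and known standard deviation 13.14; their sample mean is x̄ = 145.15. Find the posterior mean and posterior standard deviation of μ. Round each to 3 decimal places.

Prior precision 1/τ₀² = 1/11.93² = 0.00702618; data precision n/σ² = 12/13.14² = 0.0695009.
Posterior precision = 0.00702618 + 0.0695009 = 0.0765271, giving posterior SD = 1/√0.0765271 = 3.615.
Posterior mean = (0.00702618·128.77 + 0.0695009·145.15) / 0.0765271 = 143.646.

Posterior mean ≈ 143.646; posterior SD ≈ 3.615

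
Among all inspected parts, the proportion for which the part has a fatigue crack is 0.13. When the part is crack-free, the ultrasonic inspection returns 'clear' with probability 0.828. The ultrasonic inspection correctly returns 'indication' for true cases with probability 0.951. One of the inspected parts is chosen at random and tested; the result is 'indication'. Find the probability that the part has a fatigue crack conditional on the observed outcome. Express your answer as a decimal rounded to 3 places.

P(H | E) ≈ 0.452

Let H be the event that the part has a fatigue crack. P(H) = 0.13, so P(¬H) = 0.87. With E the 'indication' result, P(E|H) = 0.951 and P(E|¬H) = 0.172.
P(E) = 0.951·0.13 + 0.172·0.87 = 0.12363 + 0.14964 = 0.27327.
By Bayes' theorem, P(H|E) = 0.12363 / 0.27327 = 0.452.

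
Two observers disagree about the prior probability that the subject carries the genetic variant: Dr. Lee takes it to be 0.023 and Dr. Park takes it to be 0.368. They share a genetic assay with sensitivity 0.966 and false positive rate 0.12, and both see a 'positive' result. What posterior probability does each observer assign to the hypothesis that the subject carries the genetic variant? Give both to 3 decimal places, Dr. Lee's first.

Dr. Lee: 0.159; Dr. Park: 0.824

P('+'|H) = 0.966, P('+'|¬H) = 0.12.
Dr. Lee: numerator 0.966·0.023 = 0.022218; evidence = 0.022218+0.12·0.977 = 0.13946; posterior = 0.159.
Dr. Park: numerator 0.966·0.368 = 0.35549; evidence = 0.35549+0.12·0.632 = 0.43133; posterior = 0.824.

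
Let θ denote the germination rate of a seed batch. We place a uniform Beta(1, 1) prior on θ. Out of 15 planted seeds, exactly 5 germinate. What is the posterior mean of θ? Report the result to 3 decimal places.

Posterior mean ≈ 0.353

Observing 5 successes and 10 failures updates Beta(1, 1) by adding the success and failure counts to the two shape parameters: α = 1+5 = 6, β = 1+10 = 11.
Posterior mean = α/(α+β) = 6/17 = 0.353.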